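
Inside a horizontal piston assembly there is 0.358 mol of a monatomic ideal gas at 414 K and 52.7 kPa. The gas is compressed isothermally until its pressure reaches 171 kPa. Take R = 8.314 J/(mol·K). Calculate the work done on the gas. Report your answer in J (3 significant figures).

W ≈ 1450 J

Isothermal process: W = nRT ln(V₂/V₁) = nRT ln(P₁/P₂).
W = (0.358)(8.314)(414) × ln(52.7/171)
  = 1232 × ln(0.3082) = 1232 × -1.177
W_by_gas = -1450 J; work on gas = −W_by = 1450 J.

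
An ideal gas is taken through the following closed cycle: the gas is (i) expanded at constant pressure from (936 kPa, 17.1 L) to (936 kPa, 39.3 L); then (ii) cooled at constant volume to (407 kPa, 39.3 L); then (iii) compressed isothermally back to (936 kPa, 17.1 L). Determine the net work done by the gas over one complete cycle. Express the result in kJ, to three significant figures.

Leg (i): W = PΔV = (936)(39.3 − 17.1) = 20779 J.
Leg (ii): W = 0.
Leg (iii): W = PᵢVᵢ ln(V_f/Vᵢ) = (15995) ln(17.1/39.3) = -13310 J.
W_net = 20779 − 13310 = 7469 J.

W_net ≈ 7.47 kJ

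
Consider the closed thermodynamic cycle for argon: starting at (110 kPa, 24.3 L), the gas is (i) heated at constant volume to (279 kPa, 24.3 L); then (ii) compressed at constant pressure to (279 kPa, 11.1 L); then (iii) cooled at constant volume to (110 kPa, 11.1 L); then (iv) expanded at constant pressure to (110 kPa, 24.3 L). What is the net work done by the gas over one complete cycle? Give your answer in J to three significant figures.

Constant-volume legs do no work.
W(ii) = (279)(11.1 − 24.3) = -3683 J; W(iv) = (110)(24.3 − 11.1) = 1452 J.
W_net = -3683 + 1452 = -2231 J (the counter-clockwise enclosed area).

W_net ≈ -2230 J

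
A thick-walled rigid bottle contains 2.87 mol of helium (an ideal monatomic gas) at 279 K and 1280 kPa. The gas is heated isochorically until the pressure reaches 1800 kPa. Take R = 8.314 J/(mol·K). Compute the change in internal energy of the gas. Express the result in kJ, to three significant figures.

ΔU ≈ 4.06 kJ

Constant volume ⇒ W = 0, so Q = ΔU = nCᵥΔT with Cᵥ = 3R/2 = 12.47 J/(mol·K).
At constant V, T₂/T₁ = P₂/P₁ ⇒ ΔT = T₁(P₂/P₁ − 1) = 279·(1800/1280 − 1) = 113.3 K.
ΔU = (2.87)(12.47)(113.3) = 4057 J.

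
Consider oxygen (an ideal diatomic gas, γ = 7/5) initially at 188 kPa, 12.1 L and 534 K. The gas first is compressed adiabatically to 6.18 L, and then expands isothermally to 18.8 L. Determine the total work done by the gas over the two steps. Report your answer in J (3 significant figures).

W_total ≈ 1560 J

Step 1 (adiabatic): W = (P₁V₁ − P₂V₂)/(γ−1) = (2275 − 2976)/0.4 = -1753 J.
After step 1: P = 481.6 kPa, V = 6.18 L, T = 698.7 K.
Step 2 (isothermal): W = P₁V₁ ln(V₂/V₁) = (2976) ln(18.8/6.18) = 3311 J.
W_total = -1753 + 3311 = 1558 J.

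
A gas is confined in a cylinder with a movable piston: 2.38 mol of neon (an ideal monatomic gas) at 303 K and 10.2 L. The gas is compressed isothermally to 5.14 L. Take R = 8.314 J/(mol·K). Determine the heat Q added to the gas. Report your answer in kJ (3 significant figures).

Q ≈ -4.11 kJ

Isothermal ⇒ ΔU = 0, so Q = W = nRT ln(V₂/V₁).
Q = (2.38)(8.314)(303) ln(5.14/10.2) = 5996 × -0.6853 = -4109 J.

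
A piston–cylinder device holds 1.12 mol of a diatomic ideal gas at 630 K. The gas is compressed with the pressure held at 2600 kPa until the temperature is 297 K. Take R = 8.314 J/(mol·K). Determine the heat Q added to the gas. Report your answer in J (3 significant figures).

Isobaric: W = nRΔT = (1.12)(8.314)(-333) = -3101 J.
ΔU = nCᵥΔT with Cᵥ = 5R/2: ΔU = (1.12)(20.79)(-333) = -7752 J.
Q = ΔU + W = -7752 − 3101 = -10853 J.

Q ≈ -10900 J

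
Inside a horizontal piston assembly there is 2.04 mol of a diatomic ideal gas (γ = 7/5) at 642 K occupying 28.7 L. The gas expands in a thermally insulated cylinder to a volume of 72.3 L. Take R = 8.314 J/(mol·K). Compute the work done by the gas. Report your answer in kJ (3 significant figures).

Adiabatic: TV^(γ−1) = const with γ = 7/5.
T₂ = T₁ (V₁/V₂)^(γ−1) = 642 × (28.7/72.3)^0.4 = 642 × 0.691 = 443.6 K.
W_by = nCᵥ(T₁ − T₂) = (2.04)(20.79)(642 − 443.6) = 8411 J.

W ≈ 8.41 kJ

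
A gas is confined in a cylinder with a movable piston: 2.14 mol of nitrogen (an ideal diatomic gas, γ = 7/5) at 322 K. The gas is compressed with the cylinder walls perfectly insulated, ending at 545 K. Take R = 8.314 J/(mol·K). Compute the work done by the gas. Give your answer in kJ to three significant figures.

W ≈ -9.92 kJ

Adiabatic ⇒ Q = 0, so W_by = −ΔU = nCᵥ(T₁ − T₂).
Cᵥ = 5R/2 = 20.79 J/(mol·K).
W = (2.14)(20.79)(322 − 545) = -9919 J.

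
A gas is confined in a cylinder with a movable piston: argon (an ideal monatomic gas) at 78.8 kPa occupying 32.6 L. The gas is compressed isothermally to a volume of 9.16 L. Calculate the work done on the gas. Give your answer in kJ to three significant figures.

W ≈ 3.26 kJ

Isothermal: W = nRT ln(V₂/V₁) = P₁V₁ ln(V₂/V₁).
P₁V₁ = (78.8 kPa)(32.6 L) = 2569 J.
W = 2569 × ln(9.16/32.6) = 2569 × -1.269
W_by_gas = -3261 J; work on gas = −W_by = 3261 J.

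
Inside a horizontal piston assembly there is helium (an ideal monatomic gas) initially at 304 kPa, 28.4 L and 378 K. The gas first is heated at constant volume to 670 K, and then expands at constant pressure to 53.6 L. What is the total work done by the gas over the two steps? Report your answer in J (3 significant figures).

Step 1 (isochoric): W = 0 (constant volume).
After step 1: P = 538.8 kPa (V unchanged).
Step 2 (isobaric): W = PΔV = (538.8 kPa)(53.6 − 28.4 L) = 13579 J.
W_total = 0 + 13579 = 13579 J.

W_total ≈ 13600 J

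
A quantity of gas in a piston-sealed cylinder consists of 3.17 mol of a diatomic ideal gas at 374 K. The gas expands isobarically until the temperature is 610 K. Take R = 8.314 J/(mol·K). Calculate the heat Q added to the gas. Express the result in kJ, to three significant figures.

Q ≈ 21.8 kJ

Isobaric: W = nRΔT = (3.17)(8.314)(236) = 6220 J.
ΔU = nCᵥΔT with Cᵥ = 5R/2: ΔU = (3.17)(20.79)(236) = 15550 J.
Q = ΔU + W = 15550 + 6220 = 21770 J.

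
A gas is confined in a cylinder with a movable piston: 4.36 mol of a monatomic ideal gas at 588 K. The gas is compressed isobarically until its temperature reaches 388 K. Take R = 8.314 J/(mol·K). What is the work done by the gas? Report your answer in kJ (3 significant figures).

W ≈ -7.25 kJ

Isobaric: W = P ΔV = nR ΔT.
W = (4.36)(8.314)(388 − 588) = -7250 J.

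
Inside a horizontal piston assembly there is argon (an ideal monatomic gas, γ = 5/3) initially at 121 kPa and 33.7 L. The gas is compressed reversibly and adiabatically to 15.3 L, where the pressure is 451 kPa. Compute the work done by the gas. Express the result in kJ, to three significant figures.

Adiabatic: W = (P₁V₁ − P₂V₂)/(γ − 1) with γ = 5/3.
P₁V₁ = 4078 J, P₂V₂ = 6900 J.
W = (4078 − 6900) / 0.6667 = -4234 J.

W ≈ -4.23 kJ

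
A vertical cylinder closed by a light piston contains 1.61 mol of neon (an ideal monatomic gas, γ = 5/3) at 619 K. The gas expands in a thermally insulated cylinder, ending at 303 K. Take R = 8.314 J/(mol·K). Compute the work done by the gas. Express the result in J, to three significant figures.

Adiabatic ⇒ Q = 0, so W_by = −ΔU = nCᵥ(T₁ − T₂).
Cᵥ = 3R/2 = 12.47 J/(mol·K).
W = (1.61)(12.47)(619 − 303) = 6345 J.

W ≈ 6340 J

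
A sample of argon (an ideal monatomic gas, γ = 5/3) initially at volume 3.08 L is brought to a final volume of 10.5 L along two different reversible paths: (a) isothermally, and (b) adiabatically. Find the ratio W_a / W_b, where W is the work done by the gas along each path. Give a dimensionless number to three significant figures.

Path (a) isothermal: W = P₁V₁ ln(V₂/V₁) → W_a/(P₁V₁) = 1.226.
Path (b) adiabatic: W = P₁V₁(1 − (V₁/V₂)^(γ−1))/(γ−1) → W_b/(P₁V₁) = 0.8378.
W_a / W_b = 1.226 / 0.8378 = 1.464.

W_a / W_b ≈ 1.46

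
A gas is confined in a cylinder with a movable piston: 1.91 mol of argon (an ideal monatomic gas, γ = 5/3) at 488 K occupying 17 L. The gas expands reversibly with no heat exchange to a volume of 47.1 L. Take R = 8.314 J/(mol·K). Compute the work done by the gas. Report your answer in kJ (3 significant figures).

W ≈ 5.73 kJ

Adiabatic: TV^(γ−1) = const with γ = 5/3.
T₂ = T₁ (V₁/V₂)^(γ−1) = 488 × (17/47.1)^0.667 = 488 × 0.5069 = 247.4 K.
W_by = nCᵥ(T₁ − T₂) = (1.91)(12.47)(488 − 247.4) = 5731 J.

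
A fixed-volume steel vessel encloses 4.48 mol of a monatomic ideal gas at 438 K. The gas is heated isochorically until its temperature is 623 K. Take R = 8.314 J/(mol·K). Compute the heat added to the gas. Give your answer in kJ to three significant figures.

Constant volume ⇒ W = 0, so Q = ΔU = nCᵥΔT with Cᵥ = 3R/2 = 12.47 J/(mol·K).
ΔU = (4.48)(12.47)(623 − 438) = 10336 J.

Q ≈ 10.3 kJ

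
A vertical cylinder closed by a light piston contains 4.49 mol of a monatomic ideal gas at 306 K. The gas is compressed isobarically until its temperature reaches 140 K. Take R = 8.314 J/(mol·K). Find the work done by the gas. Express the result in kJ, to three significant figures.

Isobaric: W = P ΔV = nR ΔT.
W = (4.49)(8.314)(140 − 306) = -6197 J.

W ≈ -6.20 kJ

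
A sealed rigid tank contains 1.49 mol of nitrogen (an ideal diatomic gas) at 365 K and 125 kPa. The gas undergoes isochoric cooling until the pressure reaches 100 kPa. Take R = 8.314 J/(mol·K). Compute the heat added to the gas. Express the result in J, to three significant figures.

Constant volume ⇒ W = 0, so Q = ΔU = nCᵥΔT with Cᵥ = 5R/2 = 20.79 J/(mol·K).
At constant V, T₂/T₁ = P₂/P₁ ⇒ ΔT = T₁(P₂/P₁ − 1) = 365·(100/125 − 1) = -73 K.
ΔU = (1.49)(20.79)(-73) = -2261 J.

Q ≈ -2260 J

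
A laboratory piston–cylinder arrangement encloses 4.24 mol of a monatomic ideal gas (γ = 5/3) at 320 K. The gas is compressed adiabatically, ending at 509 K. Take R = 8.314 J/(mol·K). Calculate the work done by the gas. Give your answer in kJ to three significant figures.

W ≈ -9.99 kJ

Adiabatic ⇒ Q = 0, so W_by = −ΔU = nCᵥ(T₁ − T₂).
Cᵥ = 3R/2 = 12.47 J/(mol·K).
W = (4.24)(12.47)(320 − 509) = -9994 J.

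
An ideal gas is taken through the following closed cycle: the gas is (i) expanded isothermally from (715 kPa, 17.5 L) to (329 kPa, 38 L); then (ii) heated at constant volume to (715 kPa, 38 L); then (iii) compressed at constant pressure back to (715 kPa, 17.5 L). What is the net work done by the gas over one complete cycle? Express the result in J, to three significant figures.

W_net ≈ -4960 J

Leg (i): W = PᵢVᵢ ln(V_f/Vᵢ) = (12512) ln(38/17.5) = 9702 J.
Leg (ii): W = 0.
Leg (iii): W = PΔV = (715)(17.5 − 38) = -14658 J.
W_net = 9702 − 14658 = -4955 J.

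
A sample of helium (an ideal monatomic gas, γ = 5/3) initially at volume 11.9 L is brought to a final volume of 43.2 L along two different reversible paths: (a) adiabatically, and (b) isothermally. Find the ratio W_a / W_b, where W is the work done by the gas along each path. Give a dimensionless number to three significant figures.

W_a / W_b ≈ 0.671

Path (a) adiabatic: W = P₁V₁(1 − (V₁/V₂)^(γ−1))/(γ−1) → W_a/(P₁V₁) = 0.865.
Path (b) isothermal: W = P₁V₁ ln(V₂/V₁) → W_b/(P₁V₁) = 1.289.
W_a / W_b = 0.865 / 1.289 = 0.6709.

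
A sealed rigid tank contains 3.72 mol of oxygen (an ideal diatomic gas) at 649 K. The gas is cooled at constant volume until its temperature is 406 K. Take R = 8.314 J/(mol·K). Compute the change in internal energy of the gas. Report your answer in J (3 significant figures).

ΔU ≈ -18800 J

Constant volume ⇒ W = 0, so Q = ΔU = nCᵥΔT with Cᵥ = 5R/2 = 20.79 J/(mol·K).
ΔU = (3.72)(20.79)(406 − 649) = -18789 J.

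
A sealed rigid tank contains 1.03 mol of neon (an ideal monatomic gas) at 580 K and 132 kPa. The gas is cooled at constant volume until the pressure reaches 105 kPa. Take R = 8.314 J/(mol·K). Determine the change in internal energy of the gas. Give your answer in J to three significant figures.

ΔU ≈ -1520 J

Constant volume ⇒ W = 0, so Q = ΔU = nCᵥΔT with Cᵥ = 3R/2 = 12.47 J/(mol·K).
At constant V, T₂/T₁ = P₂/P₁ ⇒ ΔT = T₁(P₂/P₁ − 1) = 580·(105/132 − 1) = -118.6 K.
ΔU = (1.03)(12.47)(-118.6) = -1524 J.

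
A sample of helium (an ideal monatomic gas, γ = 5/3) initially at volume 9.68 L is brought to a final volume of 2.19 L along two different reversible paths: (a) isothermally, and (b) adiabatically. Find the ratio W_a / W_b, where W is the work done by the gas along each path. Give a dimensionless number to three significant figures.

Path (a) isothermal: W = P₁V₁ ln(V₂/V₁) → W_a/(P₁V₁) = -1.486.
Path (b) adiabatic: W = P₁V₁(1 − (V₁/V₂)^(γ−1))/(γ−1) → W_b/(P₁V₁) = -2.54.
W_a / W_b = -1.486 / -2.54 = 0.5851.

W_a / W_b ≈ 0.585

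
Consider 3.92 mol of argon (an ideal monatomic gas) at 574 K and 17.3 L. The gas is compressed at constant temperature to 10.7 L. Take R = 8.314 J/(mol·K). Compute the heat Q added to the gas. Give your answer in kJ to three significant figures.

Q ≈ -8.99 kJ

Isothermal ⇒ ΔU = 0, so Q = W = nRT ln(V₂/V₁).
Q = (3.92)(8.314)(574) ln(10.7/17.3) = 18707 × -0.4805 = -8988 J.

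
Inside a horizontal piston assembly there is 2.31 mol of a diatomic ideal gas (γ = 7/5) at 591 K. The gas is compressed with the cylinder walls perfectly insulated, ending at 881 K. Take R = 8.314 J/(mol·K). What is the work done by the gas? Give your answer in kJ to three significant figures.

W ≈ -13.9 kJ

Adiabatic ⇒ Q = 0, so W_by = −ΔU = nCᵥ(T₁ − T₂).
Cᵥ = 5R/2 = 20.79 J/(mol·K).
W = (2.31)(20.79)(591 − 881) = -13924 J.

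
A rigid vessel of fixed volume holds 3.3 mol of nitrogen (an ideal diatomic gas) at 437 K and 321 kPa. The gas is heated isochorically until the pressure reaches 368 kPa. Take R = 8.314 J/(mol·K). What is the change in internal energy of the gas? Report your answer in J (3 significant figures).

ΔU ≈ 4390 J

Constant volume ⇒ W = 0, so Q = ΔU = nCᵥΔT with Cᵥ = 5R/2 = 20.79 J/(mol·K).
At constant V, T₂/T₁ = P₂/P₁ ⇒ ΔT = T₁(P₂/P₁ − 1) = 437·(368/321 − 1) = 63.98 K.
ΔU = (3.3)(20.79)(63.98) = 4389 J.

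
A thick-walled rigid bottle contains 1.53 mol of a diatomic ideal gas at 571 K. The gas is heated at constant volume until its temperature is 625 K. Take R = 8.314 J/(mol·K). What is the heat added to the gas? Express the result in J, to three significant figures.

Constant volume ⇒ W = 0, so Q = ΔU = nCᵥΔT with Cᵥ = 5R/2 = 20.79 J/(mol·K).
ΔU = (1.53)(20.79)(625 − 571) = 1717 J.

Q ≈ 1720 J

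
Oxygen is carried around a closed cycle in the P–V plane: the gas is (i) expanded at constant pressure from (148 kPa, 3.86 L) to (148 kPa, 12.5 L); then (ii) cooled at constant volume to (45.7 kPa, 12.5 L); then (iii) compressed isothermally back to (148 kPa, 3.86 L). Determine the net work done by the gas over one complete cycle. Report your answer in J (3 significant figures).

Leg (i): W = PΔV = (148)(12.5 − 3.86) = 1279 J.
Leg (ii): W = 0.
Leg (iii): W = PᵢVᵢ ln(V_f/Vᵢ) = (571.2) ln(3.86/12.5) = -671.3 J.
W_net = 1279 − 671.3 = 607.5 J.

W_net ≈ 607 J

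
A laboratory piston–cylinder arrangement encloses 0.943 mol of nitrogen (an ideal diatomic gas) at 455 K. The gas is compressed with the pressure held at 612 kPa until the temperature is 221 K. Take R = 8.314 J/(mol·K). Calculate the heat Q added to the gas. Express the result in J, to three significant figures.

Q ≈ -6420 J

Isobaric: W = nRΔT = (0.943)(8.314)(-234) = -1835 J.
ΔU = nCᵥΔT with Cᵥ = 5R/2: ΔU = (0.943)(20.79)(-234) = -4586 J.
Q = ΔU + W = -4586 − 1835 = -6421 J.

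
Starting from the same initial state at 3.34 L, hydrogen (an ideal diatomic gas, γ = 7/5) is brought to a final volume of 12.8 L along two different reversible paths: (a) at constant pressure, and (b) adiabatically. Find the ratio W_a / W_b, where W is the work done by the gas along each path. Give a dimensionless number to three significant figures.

W_a / W_b ≈ 2.73

Path (a) isobaric: W = P₁(V₂ − V₁) → W_a/(P₁V₁) = 2.832.
Path (b) adiabatic: W = P₁V₁(1 − (V₁/V₂)^(γ−1))/(γ−1) → W_b/(P₁V₁) = 1.039.
W_a / W_b = 2.832 / 1.039 = 2.725.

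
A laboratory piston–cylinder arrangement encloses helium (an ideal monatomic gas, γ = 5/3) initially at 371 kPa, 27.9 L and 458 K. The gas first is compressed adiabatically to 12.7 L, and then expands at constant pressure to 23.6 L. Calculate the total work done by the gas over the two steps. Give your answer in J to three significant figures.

W_total ≈ 4300 J

Step 1 (adiabatic): W = (P₁V₁ − P₂V₂)/(γ−1) = (10351 − 17492)/0.667 = -10712 J.
After step 1: P = 1377 kPa, V = 12.7 L, T = 774 K.
Step 2 (isobaric): W = PΔV = (1377 kPa)(23.6 − 12.7 L) = 15013 J.
W_total = -10712 + 15013 = 4301 J.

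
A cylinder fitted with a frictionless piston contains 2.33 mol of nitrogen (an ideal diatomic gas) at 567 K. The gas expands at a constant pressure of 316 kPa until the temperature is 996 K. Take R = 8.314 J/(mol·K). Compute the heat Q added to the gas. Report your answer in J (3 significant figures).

Isobaric: W = nRΔT = (2.33)(8.314)(429) = 8310 J.
ΔU = nCᵥΔT with Cᵥ = 5R/2: ΔU = (2.33)(20.79)(429) = 20776 J.
Q = ΔU + W = 20776 + 8310 = 29086 J.

Q ≈ 29100 J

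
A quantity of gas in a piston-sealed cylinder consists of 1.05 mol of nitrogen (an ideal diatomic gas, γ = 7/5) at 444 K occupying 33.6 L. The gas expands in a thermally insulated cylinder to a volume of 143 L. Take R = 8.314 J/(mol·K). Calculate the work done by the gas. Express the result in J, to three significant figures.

Adiabatic: TV^(γ−1) = const with γ = 7/5.
T₂ = T₁ (V₁/V₂)^(γ−1) = 444 × (33.6/143)^0.4 = 444 × 0.5603 = 248.8 K.
W_by = nCᵥ(T₁ − T₂) = (1.05)(20.79)(444 − 248.8) = 4261 J.

W ≈ 4260 J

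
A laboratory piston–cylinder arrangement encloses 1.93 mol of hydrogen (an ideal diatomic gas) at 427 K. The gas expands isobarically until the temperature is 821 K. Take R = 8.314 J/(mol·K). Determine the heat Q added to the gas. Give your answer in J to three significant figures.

Q ≈ 22100 J

Isobaric: W = nRΔT = (1.93)(8.314)(394) = 6322 J.
ΔU = nCᵥΔT with Cᵥ = 5R/2: ΔU = (1.93)(20.79)(394) = 15805 J.
Q = ΔU + W = 15805 + 6322 = 22127 J.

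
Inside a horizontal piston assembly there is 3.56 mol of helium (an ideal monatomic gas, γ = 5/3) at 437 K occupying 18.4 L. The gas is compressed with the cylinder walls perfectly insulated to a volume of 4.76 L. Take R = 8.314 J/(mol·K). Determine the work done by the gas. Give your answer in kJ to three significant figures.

W ≈ -28.4 kJ

Adiabatic: TV^(γ−1) = const with γ = 5/3.
T₂ = T₁ (V₁/V₂)^(γ−1) = 437 × (18.4/4.76)^0.667 = 437 × 2.463 = 1076 K.
W_by = nCᵥ(T₁ − T₂) = (3.56)(12.47)(437 − 1076) = -28385 J.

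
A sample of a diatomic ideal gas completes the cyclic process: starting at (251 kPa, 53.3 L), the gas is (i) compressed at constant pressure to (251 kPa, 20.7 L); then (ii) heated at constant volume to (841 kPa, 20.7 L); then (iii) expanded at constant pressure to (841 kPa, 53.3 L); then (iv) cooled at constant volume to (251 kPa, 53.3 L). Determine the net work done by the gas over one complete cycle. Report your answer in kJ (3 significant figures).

W_net ≈ 19.2 kJ

Constant-volume legs do no work.
W(i) = (251)(20.7 − 53.3) = -8183 J; W(iii) = (841)(53.3 − 20.7) = 27417 J.
W_net = -8183 + 27417 = 19234 J (the clockwise enclosed area).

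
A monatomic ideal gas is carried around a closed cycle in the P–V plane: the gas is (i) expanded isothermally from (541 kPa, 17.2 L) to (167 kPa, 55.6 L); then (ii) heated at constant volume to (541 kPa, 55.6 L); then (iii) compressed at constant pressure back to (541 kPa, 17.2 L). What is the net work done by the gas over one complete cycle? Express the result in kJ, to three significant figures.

W_net ≈ -9.86 kJ

Leg (i): W = PᵢVᵢ ln(V_f/Vᵢ) = (9305) ln(55.6/17.2) = 10918 J.
Leg (ii): W = 0.
Leg (iii): W = PΔV = (541)(17.2 − 55.6) = -20774 J.
W_net = 10918 − 20774 = -9857 J.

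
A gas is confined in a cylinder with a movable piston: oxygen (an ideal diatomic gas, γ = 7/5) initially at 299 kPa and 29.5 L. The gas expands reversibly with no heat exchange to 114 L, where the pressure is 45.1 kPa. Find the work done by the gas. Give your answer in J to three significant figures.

W ≈ 9200 J

Adiabatic: W = (P₁V₁ − P₂V₂)/(γ − 1) with γ = 7/5.
P₁V₁ = 8820 J, P₂V₂ = 5141 J.
W = (8820 − 5141) / 0.4 = 9198 J.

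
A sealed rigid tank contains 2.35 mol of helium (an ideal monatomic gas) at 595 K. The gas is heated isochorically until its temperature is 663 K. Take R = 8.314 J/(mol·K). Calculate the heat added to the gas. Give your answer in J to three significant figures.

Constant volume ⇒ W = 0, so Q = ΔU = nCᵥΔT with Cᵥ = 3R/2 = 12.47 J/(mol·K).
ΔU = (2.35)(12.47)(663 − 595) = 1993 J.

Q ≈ 1990 J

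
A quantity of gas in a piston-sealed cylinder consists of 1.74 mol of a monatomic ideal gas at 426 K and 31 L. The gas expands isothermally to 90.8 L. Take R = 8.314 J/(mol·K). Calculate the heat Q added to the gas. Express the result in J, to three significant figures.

Q ≈ 6620 J

Isothermal ⇒ ΔU = 0, so Q = W = nRT ln(V₂/V₁).
Q = (1.74)(8.314)(426) ln(90.8/31) = 6163 × 1.075 = 6623 J.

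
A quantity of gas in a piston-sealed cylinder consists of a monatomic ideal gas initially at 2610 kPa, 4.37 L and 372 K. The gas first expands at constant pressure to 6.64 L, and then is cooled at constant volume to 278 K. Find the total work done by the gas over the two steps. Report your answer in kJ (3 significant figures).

Step 1 (isobaric): W = PΔV = (2610 kPa)(6.64 − 4.37 L) = 5925 J.
Step 2 (isochoric): W = 0 (constant volume).
W_total = 5925 + 0 = 5925 J.

W_total ≈ 5.92 kJ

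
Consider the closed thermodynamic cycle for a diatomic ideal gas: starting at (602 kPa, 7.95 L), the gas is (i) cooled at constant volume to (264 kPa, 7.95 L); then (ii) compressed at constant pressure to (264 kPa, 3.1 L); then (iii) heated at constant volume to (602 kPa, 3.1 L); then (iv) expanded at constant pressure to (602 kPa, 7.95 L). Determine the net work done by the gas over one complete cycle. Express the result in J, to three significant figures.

Constant-volume legs do no work.
W(ii) = (264)(3.1 − 7.95) = -1280 J; W(iv) = (602)(7.95 − 3.1) = 2920 J.
W_net = -1280 + 2920 = 1639 J (the clockwise enclosed area).

W_net ≈ 1640 J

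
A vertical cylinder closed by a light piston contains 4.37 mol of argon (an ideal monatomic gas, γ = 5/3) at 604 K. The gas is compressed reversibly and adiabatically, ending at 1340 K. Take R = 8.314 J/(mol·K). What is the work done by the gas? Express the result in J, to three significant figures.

W ≈ -40100 J

Adiabatic ⇒ Q = 0, so W_by = −ΔU = nCᵥ(T₁ − T₂).
Cᵥ = 3R/2 = 12.47 J/(mol·K).
W = (4.37)(12.47)(604 − 1340) = -40111 J.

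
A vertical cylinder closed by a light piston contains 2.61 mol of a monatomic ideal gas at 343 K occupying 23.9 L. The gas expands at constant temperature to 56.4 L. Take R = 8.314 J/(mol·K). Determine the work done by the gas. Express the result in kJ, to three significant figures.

W ≈ 6.39 kJ

Isothermal: W = nRT ln(V₂/V₁).
W = (2.61)(8.314)(343) × ln(56.4/23.9)
  = 7443 × 0.8586
W_by_gas = 6390 J.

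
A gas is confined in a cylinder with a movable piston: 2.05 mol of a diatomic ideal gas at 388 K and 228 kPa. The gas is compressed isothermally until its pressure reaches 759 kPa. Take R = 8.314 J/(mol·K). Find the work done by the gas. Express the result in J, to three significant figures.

Isothermal process: W = nRT ln(V₂/V₁) = nRT ln(P₁/P₂).
W = (2.05)(8.314)(388) × ln(228/759)
  = 6613 × ln(0.3004) = 6613 × -1.203
W_by_gas = -7953 J.

W ≈ -7950 J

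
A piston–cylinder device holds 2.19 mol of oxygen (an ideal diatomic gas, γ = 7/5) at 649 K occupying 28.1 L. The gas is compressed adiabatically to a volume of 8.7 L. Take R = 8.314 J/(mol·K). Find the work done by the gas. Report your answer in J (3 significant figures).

W ≈ -17700 J

Adiabatic: TV^(γ−1) = const with γ = 7/5.
T₂ = T₁ (V₁/V₂)^(γ−1) = 649 × (28.1/8.7)^0.4 = 649 × 1.598 = 1037 K.
W_by = nCᵥ(T₁ − T₂) = (2.19)(20.79)(649 − 1037) = -17677 J.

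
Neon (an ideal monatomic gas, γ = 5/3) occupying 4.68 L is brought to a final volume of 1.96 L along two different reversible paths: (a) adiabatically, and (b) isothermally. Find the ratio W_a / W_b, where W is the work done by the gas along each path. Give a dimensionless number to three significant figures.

Path (a) adiabatic: W = P₁V₁(1 − (V₁/V₂)^(γ−1))/(γ−1) → W_a/(P₁V₁) = -1.18.
Path (b) isothermal: W = P₁V₁ ln(V₂/V₁) → W_b/(P₁V₁) = -0.8704.
W_a / W_b = -1.18 / -0.8704 = 1.355.

W_a / W_b ≈ 1.36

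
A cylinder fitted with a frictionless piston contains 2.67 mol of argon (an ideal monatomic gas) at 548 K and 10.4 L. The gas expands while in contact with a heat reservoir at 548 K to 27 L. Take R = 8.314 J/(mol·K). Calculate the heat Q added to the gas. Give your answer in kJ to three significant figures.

Isothermal ⇒ ΔU = 0, so Q = W = nRT ln(V₂/V₁).
Q = (2.67)(8.314)(548) ln(27/10.4) = 12165 × 0.954 = 11606 J.

Q ≈ 11.6 kJ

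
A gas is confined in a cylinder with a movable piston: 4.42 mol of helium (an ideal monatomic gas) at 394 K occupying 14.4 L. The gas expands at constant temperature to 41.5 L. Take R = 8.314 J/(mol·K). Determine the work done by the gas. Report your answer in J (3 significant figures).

W ≈ 15300 J

Isothermal: W = nRT ln(V₂/V₁).
W = (4.42)(8.314)(394) × ln(41.5/14.4)
  = 14479 × 1.058
W_by_gas = 15325 J.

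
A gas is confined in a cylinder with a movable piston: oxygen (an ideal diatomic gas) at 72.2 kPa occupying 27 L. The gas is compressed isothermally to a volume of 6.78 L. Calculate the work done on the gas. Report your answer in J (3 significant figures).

Isothermal: W = nRT ln(V₂/V₁) = P₁V₁ ln(V₂/V₁).
P₁V₁ = (72.2 kPa)(27 L) = 1949 J.
W = 1949 × ln(6.78/27) = 1949 × -1.382
W_by_gas = -2694 J; work on gas = −W_by = 2694 J.

W ≈ 2690 J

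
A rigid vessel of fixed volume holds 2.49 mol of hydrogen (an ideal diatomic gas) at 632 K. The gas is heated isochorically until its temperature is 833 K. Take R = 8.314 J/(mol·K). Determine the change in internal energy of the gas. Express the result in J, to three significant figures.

Constant volume ⇒ W = 0, so Q = ΔU = nCᵥΔT with Cᵥ = 5R/2 = 20.79 J/(mol·K).
ΔU = (2.49)(20.79)(833 − 632) = 10403 J.

ΔU ≈ 10400 J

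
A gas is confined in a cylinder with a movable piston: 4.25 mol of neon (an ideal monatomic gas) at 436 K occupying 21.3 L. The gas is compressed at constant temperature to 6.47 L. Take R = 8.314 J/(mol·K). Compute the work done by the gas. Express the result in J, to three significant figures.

W ≈ -18400 J

Isothermal: W = nRT ln(V₂/V₁).
W = (4.25)(8.314)(436) × ln(6.47/21.3)
  = 15406 × -1.192
W_by_gas = -18357 J.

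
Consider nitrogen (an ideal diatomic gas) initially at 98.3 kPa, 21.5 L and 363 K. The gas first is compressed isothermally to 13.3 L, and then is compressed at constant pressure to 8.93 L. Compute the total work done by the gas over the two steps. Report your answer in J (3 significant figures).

Step 1 (isothermal): W = P₁V₁ ln(V₂/V₁) = (2113) ln(13.3/21.5) = -1015 J.
After step 1: P = 158.9 kPa, V = 13.3 L, T = 363 K.
Step 2 (isobaric): W = PΔV = (158.9 kPa)(8.93 − 13.3 L) = -694.4 J.
W_total = -1015 − 694.4 = -1709 J.

W_total ≈ -1710 J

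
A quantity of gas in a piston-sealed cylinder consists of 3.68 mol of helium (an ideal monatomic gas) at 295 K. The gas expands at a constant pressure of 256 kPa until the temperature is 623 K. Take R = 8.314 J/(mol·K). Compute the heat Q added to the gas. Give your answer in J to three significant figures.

Isobaric: W = nRΔT = (3.68)(8.314)(328) = 10035 J.
ΔU = nCᵥΔT with Cᵥ = 3R/2: ΔU = (3.68)(12.47)(328) = 15053 J.
Q = ΔU + W = 15053 + 10035 = 25088 J.

Q ≈ 25100 J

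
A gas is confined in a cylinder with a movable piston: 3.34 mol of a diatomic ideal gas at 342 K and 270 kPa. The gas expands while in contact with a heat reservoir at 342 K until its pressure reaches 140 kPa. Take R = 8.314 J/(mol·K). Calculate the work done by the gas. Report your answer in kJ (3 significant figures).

W ≈ 6.24 kJ

Isothermal process: W = nRT ln(V₂/V₁) = nRT ln(P₁/P₂).
W = (3.34)(8.314)(342) × ln(270/140)
  = 9497 × ln(1.929) = 9497 × 0.6568
W_by_gas = 6237 J.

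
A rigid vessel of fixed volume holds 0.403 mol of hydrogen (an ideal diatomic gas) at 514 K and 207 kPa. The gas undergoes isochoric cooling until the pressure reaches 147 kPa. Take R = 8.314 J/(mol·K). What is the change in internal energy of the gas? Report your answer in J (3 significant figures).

Constant volume ⇒ W = 0, so Q = ΔU = nCᵥΔT with Cᵥ = 5R/2 = 20.79 J/(mol·K).
At constant V, T₂/T₁ = P₂/P₁ ⇒ ΔT = T₁(P₂/P₁ − 1) = 514·(147/207 − 1) = -149 K.
ΔU = (0.403)(20.79)(-149) = -1248 J.

ΔU ≈ -1250 J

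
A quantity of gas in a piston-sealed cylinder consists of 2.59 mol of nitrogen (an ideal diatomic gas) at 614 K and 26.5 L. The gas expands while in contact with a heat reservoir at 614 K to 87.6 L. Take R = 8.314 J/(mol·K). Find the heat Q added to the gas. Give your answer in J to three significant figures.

Q ≈ 15800 J

Isothermal ⇒ ΔU = 0, so Q = W = nRT ln(V₂/V₁).
Q = (2.59)(8.314)(614) ln(87.6/26.5) = 13221 × 1.196 = 15808 J.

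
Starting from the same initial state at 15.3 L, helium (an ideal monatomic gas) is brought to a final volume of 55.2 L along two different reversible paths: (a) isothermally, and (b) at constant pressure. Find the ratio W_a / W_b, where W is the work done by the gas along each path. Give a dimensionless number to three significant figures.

W_a / W_b ≈ 0.492

Path (a) isothermal: W = P₁V₁ ln(V₂/V₁) → W_a/(P₁V₁) = 1.283.
Path (b) isobaric: W = P₁(V₂ − V₁) → W_b/(P₁V₁) = 2.608.
W_a / W_b = 1.283 / 2.608 = 0.492.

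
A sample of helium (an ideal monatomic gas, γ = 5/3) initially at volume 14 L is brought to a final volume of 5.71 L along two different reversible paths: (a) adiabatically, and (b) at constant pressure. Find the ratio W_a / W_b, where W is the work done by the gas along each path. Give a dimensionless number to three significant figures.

W_a / W_b ≈ 2.07

Path (a) adiabatic: W = P₁V₁(1 − (V₁/V₂)^(γ−1))/(γ−1) → W_a/(P₁V₁) = -1.227.
Path (b) isobaric: W = P₁(V₂ − V₁) → W_b/(P₁V₁) = -0.5921.
W_a / W_b = -1.227 / -0.5921 = 2.073.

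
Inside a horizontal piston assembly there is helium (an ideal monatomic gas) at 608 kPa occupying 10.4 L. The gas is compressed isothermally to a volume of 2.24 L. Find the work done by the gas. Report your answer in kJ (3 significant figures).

Isothermal: W = nRT ln(V₂/V₁) = P₁V₁ ln(V₂/V₁).
P₁V₁ = (608 kPa)(10.4 L) = 6323 J.
W = 6323 × ln(2.24/10.4) = 6323 × -1.535
W_by_gas = -9708 J.

W ≈ -9.71 kJ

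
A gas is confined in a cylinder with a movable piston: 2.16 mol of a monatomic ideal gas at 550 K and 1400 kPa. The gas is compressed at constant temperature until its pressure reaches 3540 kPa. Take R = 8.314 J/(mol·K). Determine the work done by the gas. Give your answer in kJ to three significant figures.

W ≈ -9.16 kJ

Isothermal process: W = nRT ln(V₂/V₁) = nRT ln(P₁/P₂).
W = (2.16)(8.314)(550) × ln(1400/3540)
  = 9877 × ln(0.3955) = 9877 × -0.9277
W_by_gas = -9162 J.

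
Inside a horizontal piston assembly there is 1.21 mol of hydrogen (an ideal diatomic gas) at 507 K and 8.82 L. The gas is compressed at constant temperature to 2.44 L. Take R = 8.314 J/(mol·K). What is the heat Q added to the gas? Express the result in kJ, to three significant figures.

Q ≈ -6.55 kJ

Isothermal ⇒ ΔU = 0, so Q = W = nRT ln(V₂/V₁).
Q = (1.21)(8.314)(507) ln(2.44/8.82) = 5100 × -1.285 = -6554 J.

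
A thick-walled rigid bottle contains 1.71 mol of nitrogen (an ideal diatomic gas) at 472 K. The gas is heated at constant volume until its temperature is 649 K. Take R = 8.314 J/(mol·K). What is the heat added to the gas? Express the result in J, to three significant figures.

Q ≈ 6290 J

Constant volume ⇒ W = 0, so Q = ΔU = nCᵥΔT with Cᵥ = 5R/2 = 20.79 J/(mol·K).
ΔU = (1.71)(20.79)(649 − 472) = 6291 J.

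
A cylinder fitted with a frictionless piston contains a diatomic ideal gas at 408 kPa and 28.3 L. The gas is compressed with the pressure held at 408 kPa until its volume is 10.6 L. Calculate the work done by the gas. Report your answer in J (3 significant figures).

W ≈ -7220 J

Isobaric: W = P ΔV.
W = (408 kPa)(10.6 − 28.3 L) = (408)(-17.7) = -7222 J.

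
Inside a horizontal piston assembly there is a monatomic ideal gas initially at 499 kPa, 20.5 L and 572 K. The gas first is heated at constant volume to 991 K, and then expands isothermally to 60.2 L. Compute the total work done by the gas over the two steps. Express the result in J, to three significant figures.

W_total ≈ 19100 J

Step 1 (isochoric): W = 0 (constant volume).
After step 1: P = 864.5 kPa (V unchanged).
Step 2 (isothermal): W = P₁V₁ ln(V₂/V₁) = (17723) ln(60.2/20.5) = 19092 J.
W_total = 0 + 19092 = 19092 J.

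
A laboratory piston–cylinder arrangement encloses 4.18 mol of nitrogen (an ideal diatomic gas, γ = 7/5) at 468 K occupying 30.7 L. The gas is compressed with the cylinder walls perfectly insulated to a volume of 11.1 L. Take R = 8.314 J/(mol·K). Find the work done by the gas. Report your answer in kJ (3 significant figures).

Adiabatic: TV^(γ−1) = const with γ = 7/5.
T₂ = T₁ (V₁/V₂)^(γ−1) = 468 × (30.7/11.1)^0.4 = 468 × 1.502 = 703 K.
W_by = nCᵥ(T₁ − T₂) = (4.18)(20.79)(468 − 703) = -20419 J.

W ≈ -20.4 kJ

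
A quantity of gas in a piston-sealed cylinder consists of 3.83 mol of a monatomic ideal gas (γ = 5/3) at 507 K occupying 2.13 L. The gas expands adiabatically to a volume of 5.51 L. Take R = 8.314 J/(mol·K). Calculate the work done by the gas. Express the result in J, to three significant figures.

Adiabatic: TV^(γ−1) = const with γ = 5/3.
T₂ = T₁ (V₁/V₂)^(γ−1) = 507 × (2.13/5.51)^0.667 = 507 × 0.5307 = 269 K.
W_by = nCᵥ(T₁ − T₂) = (3.83)(12.47)(507 − 269) = 11366 J.

W ≈ 11400 J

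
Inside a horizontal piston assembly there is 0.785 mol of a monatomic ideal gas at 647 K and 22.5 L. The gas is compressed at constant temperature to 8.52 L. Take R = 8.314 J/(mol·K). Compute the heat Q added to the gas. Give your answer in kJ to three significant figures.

Isothermal ⇒ ΔU = 0, so Q = W = nRT ln(V₂/V₁).
Q = (0.785)(8.314)(647) ln(8.52/22.5) = 4223 × -0.9711 = -4101 J.

Q ≈ -4.10 kJ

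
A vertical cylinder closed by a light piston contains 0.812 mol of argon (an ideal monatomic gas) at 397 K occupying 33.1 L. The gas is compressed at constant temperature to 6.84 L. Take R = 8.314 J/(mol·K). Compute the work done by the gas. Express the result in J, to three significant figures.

Isothermal: W = nRT ln(V₂/V₁).
W = (0.812)(8.314)(397) × ln(6.84/33.1)
  = 2680 × -1.577
W_by_gas = -4226 J.

W ≈ -4230 J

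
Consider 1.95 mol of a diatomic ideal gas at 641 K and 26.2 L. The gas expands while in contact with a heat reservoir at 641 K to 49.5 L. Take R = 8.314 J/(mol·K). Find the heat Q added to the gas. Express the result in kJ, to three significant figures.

Q ≈ 6.61 kJ

Isothermal ⇒ ΔU = 0, so Q = W = nRT ln(V₂/V₁).
Q = (1.95)(8.314)(641) ln(49.5/26.2) = 10392 × 0.6362 = 6612 J.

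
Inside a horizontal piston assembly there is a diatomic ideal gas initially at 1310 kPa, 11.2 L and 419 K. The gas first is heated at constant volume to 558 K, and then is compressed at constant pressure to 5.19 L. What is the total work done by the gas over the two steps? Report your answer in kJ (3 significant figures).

W_total ≈ -10.5 kJ

Step 1 (isochoric): W = 0 (constant volume).
After step 1: P = 1745 kPa (V unchanged).
Step 2 (isobaric): W = PΔV = (1745 kPa)(5.19 − 11.2 L) = -10485 J.
W_total = 0 − 10485 = -10485 J.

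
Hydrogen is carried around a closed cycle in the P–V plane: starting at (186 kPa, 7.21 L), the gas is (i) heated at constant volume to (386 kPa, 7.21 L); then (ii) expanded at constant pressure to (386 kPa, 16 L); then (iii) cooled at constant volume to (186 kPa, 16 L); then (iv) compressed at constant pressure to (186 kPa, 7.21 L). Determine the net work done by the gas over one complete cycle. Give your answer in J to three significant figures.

W_net ≈ 1760 J

Constant-volume legs do no work.
W(ii) = (386)(16 − 7.21) = 3393 J; W(iv) = (186)(7.21 − 16) = -1635 J.
W_net = 3393 − 1635 = 1758 J (the clockwise enclosed area).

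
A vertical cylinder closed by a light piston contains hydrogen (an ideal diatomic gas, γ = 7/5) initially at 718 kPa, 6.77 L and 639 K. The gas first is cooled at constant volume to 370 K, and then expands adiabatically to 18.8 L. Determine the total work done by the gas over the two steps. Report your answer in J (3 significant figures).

W_total ≈ 2360 J

Step 1 (isochoric): W = 0 (constant volume).
After step 1: P = 415.7 kPa (V unchanged).
Step 2 (adiabatic): W = (P₁V₁ − P₂V₂)/(γ−1) = (2815 − 1871)/0.4 = 2360 J.
W_total = 0 + 2360 = 2360 J.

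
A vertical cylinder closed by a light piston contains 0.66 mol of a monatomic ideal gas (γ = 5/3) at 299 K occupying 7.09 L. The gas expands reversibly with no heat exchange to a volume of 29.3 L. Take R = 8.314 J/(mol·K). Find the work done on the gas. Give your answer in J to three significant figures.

Adiabatic: TV^(γ−1) = const with γ = 5/3.
T₂ = T₁ (V₁/V₂)^(γ−1) = 299 × (7.09/29.3)^0.667 = 299 × 0.3883 = 116.1 K.
W_by = nCᵥ(T₁ − T₂) = (0.66)(12.47)(299 − 116.1) = 1505 J.
Work on gas = −W_by = -1505 J.

W ≈ -1510 J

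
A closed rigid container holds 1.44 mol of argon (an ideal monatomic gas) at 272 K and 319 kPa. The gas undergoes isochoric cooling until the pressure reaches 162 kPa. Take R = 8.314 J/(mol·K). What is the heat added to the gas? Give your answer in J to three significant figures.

Q ≈ -2400 J

Constant volume ⇒ W = 0, so Q = ΔU = nCᵥΔT with Cᵥ = 3R/2 = 12.47 J/(mol·K).
At constant V, T₂/T₁ = P₂/P₁ ⇒ ΔT = T₁(P₂/P₁ − 1) = 272·(162/319 − 1) = -133.9 K.
ΔU = (1.44)(12.47)(-133.9) = -2404 J.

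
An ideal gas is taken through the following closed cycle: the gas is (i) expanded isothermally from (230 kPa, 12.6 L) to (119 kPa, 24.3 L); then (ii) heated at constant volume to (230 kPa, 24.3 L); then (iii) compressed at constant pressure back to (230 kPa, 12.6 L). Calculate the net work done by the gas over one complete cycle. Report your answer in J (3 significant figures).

Leg (i): W = PᵢVᵢ ln(V_f/Vᵢ) = (2898) ln(24.3/12.6) = 1903 J.
Leg (ii): W = 0.
Leg (iii): W = PΔV = (230)(12.6 − 24.3) = -2691 J.
W_net = 1903 − 2691 = -787.7 J.

W_net ≈ -788 J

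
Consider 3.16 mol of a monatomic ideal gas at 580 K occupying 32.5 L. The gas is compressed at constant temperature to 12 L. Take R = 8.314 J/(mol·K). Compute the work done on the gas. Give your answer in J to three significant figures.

W ≈ 15200 J

Isothermal: W = nRT ln(V₂/V₁).
W = (3.16)(8.314)(580) × ln(12/32.5)
  = 15238 × -0.9963
W_by_gas = -15182 J; work on gas = −W_by = 15182 J.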